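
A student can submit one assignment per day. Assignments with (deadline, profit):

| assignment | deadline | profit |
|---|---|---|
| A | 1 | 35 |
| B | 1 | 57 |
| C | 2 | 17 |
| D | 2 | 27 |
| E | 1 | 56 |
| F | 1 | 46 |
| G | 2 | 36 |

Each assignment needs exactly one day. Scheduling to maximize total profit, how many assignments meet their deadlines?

Profit order: B=57 E=56 F=46 G=36 A=35 D=27 C=17
Assign: B→slot 1, E skipped, F skipped, G→slot 2, A skipped, D skipped, C skipped.
Slots: [1:B] [2:G]
2 of 7 scheduled.

2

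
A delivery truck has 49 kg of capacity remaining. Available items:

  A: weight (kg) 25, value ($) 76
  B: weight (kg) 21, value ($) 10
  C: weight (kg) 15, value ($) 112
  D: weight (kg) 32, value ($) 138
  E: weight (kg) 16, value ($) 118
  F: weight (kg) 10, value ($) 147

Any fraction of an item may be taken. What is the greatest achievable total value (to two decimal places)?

Order: F (147/10=14.70) > C (112/15=7.47) > E (118/16=7.38) > D (138/32=4.31) > A (76/25=3.04) > B (10/21=0.48)
Fill: take F (10 @ 147) → take C (15 @ 112) → take E (16 @ 118) → take 8/32 of D → 34.50; 49/49 used.
Total value = 411.50

411.50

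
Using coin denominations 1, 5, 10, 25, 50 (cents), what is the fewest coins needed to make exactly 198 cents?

9

198 − 3×50→48 − 1×25→23 − 2×10→3 − 3×1→0
Total coins = 3 + 1 + 2 + 3 = 9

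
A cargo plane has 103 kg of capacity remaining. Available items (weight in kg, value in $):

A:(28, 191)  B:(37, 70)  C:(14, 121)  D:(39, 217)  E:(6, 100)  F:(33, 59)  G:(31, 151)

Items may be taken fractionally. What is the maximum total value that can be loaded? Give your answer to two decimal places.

706.94

Greedy by value/weight ratio, highest first.
Order: E (100/6=16.67) > C (121/14=8.64) > A (191/28=6.82) > D (217/39=5.56) > G (151/31=4.87) > B (70/37=1.89) > F (59/33=1.79)
Fill: take E (6 @ 100) → take C (14 @ 121) → take A (28 @ 191) → take D (39 @ 217) → take 16/31 of G → 77.94; 103/103 used.
Total value = 706.94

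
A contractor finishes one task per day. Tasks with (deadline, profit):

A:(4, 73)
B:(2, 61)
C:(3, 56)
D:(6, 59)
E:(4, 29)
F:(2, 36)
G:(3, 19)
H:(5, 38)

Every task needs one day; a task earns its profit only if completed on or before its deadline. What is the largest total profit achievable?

Take jobs in profit order; each goes to the latest open slot no later than its deadline.
Profit order: A=73 B=61 D=59 C=56 H=38 F=36 E=29 G=19
Assign: A→slot 4, B→slot 2, D→slot 6, C→slot 3, H→slot 5, F→slot 1, E skipped, G skipped.
Slots: [1:F] [2:B] [3:C] [4:A] [5:H] [6:D]
Profit = 36 + 61 + 56 + 73 + 38 + 59 = 323

323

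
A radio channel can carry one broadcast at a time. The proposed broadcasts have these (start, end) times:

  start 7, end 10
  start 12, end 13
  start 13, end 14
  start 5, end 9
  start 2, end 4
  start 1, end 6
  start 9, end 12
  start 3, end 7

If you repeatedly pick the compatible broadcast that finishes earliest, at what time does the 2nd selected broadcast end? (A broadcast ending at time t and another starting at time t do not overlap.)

Order by finish time; keep every interval that doesn't clash with the previous kept one.
Sorted by end: (2,4)  (1,6)  (3,7)  (5,9)  (7,10)  (9,12)  (12,13)  (13,14)
take (2,4); take (5,9); skip (7,10); take (9,12); take (12,13); take (13,14).
Selected: (2,4) (5,9) (9,12) (12,13) (13,14)

9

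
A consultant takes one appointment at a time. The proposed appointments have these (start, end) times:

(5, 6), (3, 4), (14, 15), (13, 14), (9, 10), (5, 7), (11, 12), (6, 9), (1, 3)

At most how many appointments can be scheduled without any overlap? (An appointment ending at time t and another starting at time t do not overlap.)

8

Sort by end time and greedily take each interval whose start is ≥ the last chosen end.
Sorted by end: (1,3)  (3,4)  (5,6)  (5,7)  (6,9)  (9,10)  (11,12)  (13,14)  (14,15)
take (1,3); take (3,4); take (5,6); skip (5,7); take (6,9); take (9,10); take (11,12); take (13,14); take (14,15).
Selected 8 appointments.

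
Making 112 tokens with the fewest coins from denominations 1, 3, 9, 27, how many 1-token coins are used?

1

Use the largest denomination that fits, subtract, and repeat.
112 = 4×27 + 1×3 + 1×1
Count of 1: 1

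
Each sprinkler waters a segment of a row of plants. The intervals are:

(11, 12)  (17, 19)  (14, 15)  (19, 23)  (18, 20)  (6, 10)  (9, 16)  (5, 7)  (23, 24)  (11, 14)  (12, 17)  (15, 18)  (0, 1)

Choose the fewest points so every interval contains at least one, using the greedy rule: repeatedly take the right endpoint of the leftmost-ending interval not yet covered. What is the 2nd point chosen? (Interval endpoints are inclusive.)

7

Process intervals by earliest right end; each time one isn't hit yet, stab at its right endpoint.
By right end: [0,1]  [5,7]  [6,10]  [11,12]  [11,14]  [14,15]  [9,16]  [12,17]  [15,18]  [17,19]  [18,20]  [19,23]  [23,24]
[0,1] uncovered → point at 1; [5,7] uncovered → point at 7; [11,12] uncovered → point at 12; [14,15] uncovered → point at 15; [17,19] uncovered → point at 19; [23,24] uncovered → point at 24.
Points: 1, 7, 12, 15, 19, 24 (6 total).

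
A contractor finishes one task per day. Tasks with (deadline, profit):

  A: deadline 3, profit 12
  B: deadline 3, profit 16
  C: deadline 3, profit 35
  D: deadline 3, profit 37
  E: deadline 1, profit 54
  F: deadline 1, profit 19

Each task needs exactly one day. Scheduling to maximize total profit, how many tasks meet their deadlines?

By profit: E(d1,54), D(d3,37), C(d3,35), F(d1,19), B(d3,16), A(d3,12)
E→slot 1; D→slot 3; C→slot 2; F skipped; B skipped; A skipped.
3 of 6 scheduled.

3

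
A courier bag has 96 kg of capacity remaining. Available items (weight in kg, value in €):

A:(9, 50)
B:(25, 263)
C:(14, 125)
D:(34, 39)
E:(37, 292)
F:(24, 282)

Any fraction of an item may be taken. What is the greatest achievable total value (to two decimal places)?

Order: F (282/24=11.75) > B (263/25=10.52) > C (125/14=8.93) > E (292/37=7.89) > A (50/9=5.56) > D (39/34=1.15)
Fill: take F (24 @ 282) → take B (25 @ 263) → take C (14 @ 125) → take 33/37 of E → 260.43; 96/96 used.
Total value = 930.43

930.43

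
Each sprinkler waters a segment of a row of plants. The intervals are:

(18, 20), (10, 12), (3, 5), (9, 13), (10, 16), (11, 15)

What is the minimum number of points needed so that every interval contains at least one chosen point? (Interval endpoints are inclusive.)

Sorted: [3,5] [10,12] [9,13] [11,15] [10,16] [18,20]
{[3,5]} hit by 5; {[10,12],[9,13],[11,15],[10,16]} hit by 12; {[18,20]} hit by 20.
Points: 5, 12, 20 (3 total).

3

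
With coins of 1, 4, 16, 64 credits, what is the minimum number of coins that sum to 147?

Greedy: take as many of the largest coin as possible, then repeat with the remainder.
147 − 2×64→19 − 1×16→3 − 3×1→0
Total coins = 2 + 1 + 3 = 6

6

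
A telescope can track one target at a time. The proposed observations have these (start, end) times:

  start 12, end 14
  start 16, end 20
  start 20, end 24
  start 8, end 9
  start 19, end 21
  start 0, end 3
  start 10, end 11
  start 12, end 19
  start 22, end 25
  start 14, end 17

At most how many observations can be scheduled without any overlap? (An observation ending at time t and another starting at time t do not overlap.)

7

Greedy by earliest finish: after sorting by end time, pick each interval compatible with the last pick.
Sorted by end: (0,3)  (8,9)  (10,11)  (12,14)  (14,17)  (12,19)  (16,20)  (19,21)  (20,24)  (22,25)
take (0,3); take (8,9); take (10,11); take (12,14); take (14,17); skip (16,20); take (19,21); take (22,25).
Selected 7 observations.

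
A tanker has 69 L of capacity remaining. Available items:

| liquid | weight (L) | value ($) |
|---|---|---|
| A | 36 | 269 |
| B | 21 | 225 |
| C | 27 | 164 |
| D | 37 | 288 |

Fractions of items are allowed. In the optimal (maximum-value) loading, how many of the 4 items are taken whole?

Sort by value per unit weight and fill in that order.
Order: B (225/21=10.71) > D (288/37=7.78) > A (269/36=7.47) > C (164/27=6.07)
Fill: take B (21 @ 225) → take D (37 @ 288) → take 11/36 of A → 82.19; 69/69 used.
2 item(s) taken whole; one partial (take 11/36 of A).

2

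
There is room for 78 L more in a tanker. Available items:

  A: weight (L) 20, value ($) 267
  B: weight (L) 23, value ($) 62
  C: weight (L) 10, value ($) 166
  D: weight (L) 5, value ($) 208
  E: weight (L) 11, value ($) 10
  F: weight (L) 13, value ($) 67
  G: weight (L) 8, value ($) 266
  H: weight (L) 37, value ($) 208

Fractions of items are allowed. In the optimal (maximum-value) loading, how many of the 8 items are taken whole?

Order: D (208/5=41.60) > G (266/8=33.25) > C (166/10=16.60) > A (267/20=13.35) > H (208/37=5.62) > F (67/13=5.15) > B (62/23=2.70) > E (10/11=0.91)
Fill: take D (5 @ 208) → take G (8 @ 266) → take C (10 @ 166) → take A (20 @ 267) → take 35/37 of H → 196.76; 78/78 used.
4 item(s) taken whole; one partial (take 35/37 of H).

4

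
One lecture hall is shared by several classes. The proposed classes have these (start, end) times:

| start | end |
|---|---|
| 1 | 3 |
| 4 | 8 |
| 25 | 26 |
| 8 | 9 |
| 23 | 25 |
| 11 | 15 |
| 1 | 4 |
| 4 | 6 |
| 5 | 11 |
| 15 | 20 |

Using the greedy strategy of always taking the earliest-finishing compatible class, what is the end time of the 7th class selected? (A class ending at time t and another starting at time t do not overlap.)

Greedy by earliest finish: after sorting by end time, pick each interval compatible with the last pick.
Sorted by end: (1,3)  (1,4)  (4,6)  (4,8)  (8,9)  (5,11)  (11,15)  (15,20)  (23,25)  (25,26)
take (1,3); take (4,6); take (8,9); take (11,15); take (15,20); take (23,25); take (25,26).
Selected: (1,3) (4,6) (8,9) (11,15) (15,20) (23,25) (25,26)

26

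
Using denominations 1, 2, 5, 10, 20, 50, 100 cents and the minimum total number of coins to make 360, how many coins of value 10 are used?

Use the largest denomination that fits, subtract, and repeat.
360 = 3×100 + 1×50 + 1×10
Count of 10: 1

1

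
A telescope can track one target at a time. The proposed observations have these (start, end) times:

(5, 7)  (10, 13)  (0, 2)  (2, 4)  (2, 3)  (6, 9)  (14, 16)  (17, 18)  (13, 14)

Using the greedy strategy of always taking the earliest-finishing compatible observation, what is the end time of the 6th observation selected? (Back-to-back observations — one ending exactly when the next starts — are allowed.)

16

Sorted by end: (0,2)  (2,3)  (2,4)  (5,7)  (6,9)  (10,13)  (13,14)  (14,16)  (17,18)
take (0,2); take (2,3); take (5,7); skip (6,9); take (10,13); take (13,14); take (14,16); take (17,18).
Selected: (0,2) (2,3) (5,7) (10,13) (13,14) (14,16) (17,18)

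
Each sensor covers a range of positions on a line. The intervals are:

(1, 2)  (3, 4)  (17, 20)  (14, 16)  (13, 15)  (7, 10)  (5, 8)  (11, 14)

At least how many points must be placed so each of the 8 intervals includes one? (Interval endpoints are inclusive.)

Sorted: [1,2] [3,4] [5,8] [7,10] [11,14] [13,15] [14,16] [17,20]
{[1,2]} hit by 2; {[3,4]} hit by 4; {[5,8],[7,10]} hit by 8; {[11,14],[13,15],[14,16]} hit by 14; {[17,20]} hit by 20.
Points: 2, 4, 8, 14, 20 (5 total).

5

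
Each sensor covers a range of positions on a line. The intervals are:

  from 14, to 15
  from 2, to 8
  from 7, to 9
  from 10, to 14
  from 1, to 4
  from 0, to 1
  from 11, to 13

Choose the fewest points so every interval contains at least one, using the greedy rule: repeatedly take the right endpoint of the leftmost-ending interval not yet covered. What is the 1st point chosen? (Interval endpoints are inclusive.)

Sorted: [0,1] [1,4] [2,8] [7,9] [11,13] [10,14] [14,15]
{[0,1],[1,4]} hit by 1; {[2,8],[7,9]} hit by 8; {[11,13],[10,14]} hit by 13; {[14,15]} hit by 15.
Points: 1, 8, 13, 15 (4 total).

1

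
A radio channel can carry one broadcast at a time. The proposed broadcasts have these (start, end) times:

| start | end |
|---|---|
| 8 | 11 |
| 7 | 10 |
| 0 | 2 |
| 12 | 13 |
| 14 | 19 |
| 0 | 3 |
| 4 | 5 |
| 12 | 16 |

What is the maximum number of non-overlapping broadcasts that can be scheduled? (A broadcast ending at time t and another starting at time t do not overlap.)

Greedy by earliest finish: after sorting by end time, pick each interval compatible with the last pick.
By end time: (0,2), (0,3), (4,5), (7,10), (8,11), (12,13), (12,16), (14,19).
Pick (0,2); next start ≥ 2 → (4,5); next start ≥ 5 → (7,10); next start ≥ 10 → (12,13); next start ≥ 13 → (14,19).
Selected 5 broadcasts.

5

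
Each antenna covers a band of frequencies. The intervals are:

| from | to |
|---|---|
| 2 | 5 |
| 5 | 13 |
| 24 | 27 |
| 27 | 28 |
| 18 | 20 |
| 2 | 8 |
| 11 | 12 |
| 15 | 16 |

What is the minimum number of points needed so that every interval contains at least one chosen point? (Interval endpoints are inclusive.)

5

Sort by right endpoint; whenever an interval is uncovered, place a point at its right end.
By right end: [2,5]  [2,8]  [11,12]  [5,13]  [15,16]  [18,20]  [24,27]  [27,28]
[2,5] uncovered → point at 5; [11,12] uncovered → point at 12; [15,16] uncovered → point at 16; [18,20] uncovered → point at 20; [24,27] uncovered → point at 27.
Points: 5, 12, 16, 20, 27 (5 total).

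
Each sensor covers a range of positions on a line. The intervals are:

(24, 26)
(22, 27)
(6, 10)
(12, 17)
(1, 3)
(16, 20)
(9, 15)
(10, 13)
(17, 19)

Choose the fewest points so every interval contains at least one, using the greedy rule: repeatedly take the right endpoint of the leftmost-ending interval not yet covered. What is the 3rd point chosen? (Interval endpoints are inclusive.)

17

Sort by right endpoint; whenever an interval is uncovered, place a point at its right end.
By right end: [1,3]  [6,10]  [10,13]  [9,15]  [12,17]  [17,19]  [16,20]  [24,26]  [22,27]
[1,3] uncovered → point at 3; [6,10] uncovered → point at 10; [12,17] uncovered → point at 17; [24,26] uncovered → point at 26.
Points: 3, 10, 17, 26 (4 total).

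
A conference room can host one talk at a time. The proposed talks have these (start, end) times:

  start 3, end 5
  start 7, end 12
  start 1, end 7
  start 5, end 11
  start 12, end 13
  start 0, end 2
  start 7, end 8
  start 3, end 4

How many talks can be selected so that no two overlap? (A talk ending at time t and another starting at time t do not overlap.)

4

Order by finish time; keep every interval that doesn't clash with the previous kept one.
By end time: (0,2), (3,4), (3,5), (1,7), (7,8), (5,11), (7,12), (12,13).
Pick (0,2); next start ≥ 2 → (3,4); next start ≥ 4 → (7,8); next start ≥ 8 → (12,13).
Selected 4 talks.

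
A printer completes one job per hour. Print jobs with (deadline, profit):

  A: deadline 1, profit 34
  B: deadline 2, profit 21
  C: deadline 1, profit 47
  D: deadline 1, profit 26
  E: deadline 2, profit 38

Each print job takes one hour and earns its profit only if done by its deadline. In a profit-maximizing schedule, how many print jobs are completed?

2

Profit order: C=47 E=38 A=34 D=26 B=21
Assign: C→slot 1, E→slot 2, A skipped, D skipped, B skipped.
Slots: [1:C] [2:E]
2 of 5 scheduled.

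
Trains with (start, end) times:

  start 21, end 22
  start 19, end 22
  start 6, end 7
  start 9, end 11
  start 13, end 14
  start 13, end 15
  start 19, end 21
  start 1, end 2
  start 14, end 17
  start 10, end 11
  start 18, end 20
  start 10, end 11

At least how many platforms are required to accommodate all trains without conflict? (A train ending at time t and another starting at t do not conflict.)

Count concurrent intervals with a sweep; the peak is the room count.
Events (time:±→running): 1:+→1 2:-→0 6:+→1 7:-→0 9:+→1 10:+→2 10:+→3 … peak 3.

3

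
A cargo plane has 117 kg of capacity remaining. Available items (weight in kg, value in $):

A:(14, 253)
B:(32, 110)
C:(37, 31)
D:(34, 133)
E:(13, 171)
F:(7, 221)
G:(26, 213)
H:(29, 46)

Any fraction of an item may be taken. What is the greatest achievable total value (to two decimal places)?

1070.06

Sort by value per unit weight and fill in that order.
Order: F (221/7=31.57) > A (253/14=18.07) > E (171/13=13.15) > G (213/26=8.19) > D (133/34=3.91) > B (110/32=3.44) > H (46/29=1.59) > C (31/37=0.84)
Fill: take F (7 @ 221) → take A (14 @ 253) → take E (13 @ 171) → take G (26 @ 213) → take D (34 @ 133) → take 23/32 of B → 79.06; 117/117 used.
Total value = 1070.06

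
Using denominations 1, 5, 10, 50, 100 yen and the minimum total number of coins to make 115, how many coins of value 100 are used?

1

115 − 1×100→15 − 1×10→5 − 1×5→0
Count of 100: 1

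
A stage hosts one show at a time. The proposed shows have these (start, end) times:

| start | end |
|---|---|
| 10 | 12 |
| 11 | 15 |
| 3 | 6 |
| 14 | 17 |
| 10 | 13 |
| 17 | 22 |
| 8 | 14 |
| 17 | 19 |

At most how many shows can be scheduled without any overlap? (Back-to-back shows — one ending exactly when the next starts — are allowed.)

Greedy by earliest finish: after sorting by end time, pick each interval compatible with the last pick.
Sorted by end: (3,6)  (10,12)  (10,13)  (8,14)  (11,15)  (14,17)  (17,19)  (17,22)
take (3,6); take (10,12); skip (11,15); take (14,17); take (17,19).
Selected 4 shows.

4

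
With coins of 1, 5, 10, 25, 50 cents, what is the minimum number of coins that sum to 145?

Use the largest denomination that fits, subtract, and repeat.
145 − 2×50→45 − 1×25→20 − 2×10→0
Total coins = 2 + 1 + 2 = 5

5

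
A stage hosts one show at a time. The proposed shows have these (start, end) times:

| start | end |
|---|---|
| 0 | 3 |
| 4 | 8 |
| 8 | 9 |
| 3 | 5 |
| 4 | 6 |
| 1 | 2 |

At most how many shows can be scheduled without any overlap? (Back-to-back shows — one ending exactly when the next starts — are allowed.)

3

Sort by end time and greedily take each interval whose start is ≥ the last chosen end.
Sorted by end: (1,2)  (0,3)  (3,5)  (4,6)  (4,8)  (8,9)
take (1,2); skip (0,3); take (3,5); take (8,9).
Selected 3 shows.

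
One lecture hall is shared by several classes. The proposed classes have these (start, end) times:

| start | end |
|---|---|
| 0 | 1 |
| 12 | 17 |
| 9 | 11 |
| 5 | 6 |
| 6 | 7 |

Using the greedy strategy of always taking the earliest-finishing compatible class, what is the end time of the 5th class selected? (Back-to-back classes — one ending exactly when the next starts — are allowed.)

Sort by end time and greedily take each interval whose start is ≥ the last chosen end.
By end time: (0,1), (5,6), (6,7), (9,11), (12,17).
Pick (0,1); next start ≥ 1 → (5,6); next start ≥ 6 → (6,7); next start ≥ 7 → (9,11); next start ≥ 11 → (12,17).
Selected: (0,1) (5,6) (6,7) (9,11) (12,17)

17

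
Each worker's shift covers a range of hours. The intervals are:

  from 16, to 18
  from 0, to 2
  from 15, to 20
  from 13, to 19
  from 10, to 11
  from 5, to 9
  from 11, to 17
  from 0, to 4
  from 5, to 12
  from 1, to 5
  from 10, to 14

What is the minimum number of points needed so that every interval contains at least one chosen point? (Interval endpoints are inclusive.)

Process intervals by earliest right end; each time one isn't hit yet, stab at its right endpoint.
Sorted: [0,2] [0,4] [1,5] [5,9] [10,11] [5,12] [10,14] [11,17] [16,18] [13,19] [15,20]
{[0,2],[0,4],[1,5]} hit by 2; {[5,9]} hit by 9; {[10,11],[5,12],[10,14],[11,17]} hit by 11; {[16,18],[13,19],[15,20]} hit by 18.
Points: 2, 9, 11, 18 (4 total).

4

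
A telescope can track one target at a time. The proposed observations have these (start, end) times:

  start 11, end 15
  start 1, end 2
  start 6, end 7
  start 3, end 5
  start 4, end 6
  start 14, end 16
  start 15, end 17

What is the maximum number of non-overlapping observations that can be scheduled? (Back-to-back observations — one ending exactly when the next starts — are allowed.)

5

Greedy by earliest finish: after sorting by end time, pick each interval compatible with the last pick.
By end time: (1,2), (3,5), (4,6), (6,7), (11,15), (14,16), (15,17).
Pick (1,2); next start ≥ 2 → (3,5); next start ≥ 5 → (6,7); next start ≥ 7 → (11,15); next start ≥ 15 → (15,17).
Selected 5 observations.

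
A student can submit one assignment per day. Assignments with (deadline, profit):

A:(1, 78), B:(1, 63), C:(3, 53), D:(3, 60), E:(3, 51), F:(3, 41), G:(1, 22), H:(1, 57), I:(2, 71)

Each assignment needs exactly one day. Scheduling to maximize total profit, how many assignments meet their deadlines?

3

Profit order: A=78 I=71 B=63 D=60 H=57 C=53 E=51 F=41 G=22
Assign: A→slot 1, I→slot 2, B skipped, D→slot 3, H skipped, C skipped, E skipped, F skipped, G skipped.
Slots: [1:A] [2:I] [3:D]
3 of 9 scheduled.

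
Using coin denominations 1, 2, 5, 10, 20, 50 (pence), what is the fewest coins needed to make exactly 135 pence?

135 − 2×50→35 − 1×20→15 − 1×10→5 − 1×5→0
Total coins = 2 + 1 + 1 + 1 = 5

5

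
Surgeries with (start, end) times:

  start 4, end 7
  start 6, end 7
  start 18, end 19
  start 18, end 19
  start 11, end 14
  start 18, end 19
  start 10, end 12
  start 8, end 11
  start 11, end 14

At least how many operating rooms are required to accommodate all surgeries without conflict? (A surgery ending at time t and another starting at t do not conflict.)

3

The answer is the maximum number of intervals overlapping at any instant.
Events (time:±→running): 4:+→1 6:+→2 7:-→1 7:-→0 8:+→1 10:+→2 11:-→1 11:+→2 11:+→3 … peak 3.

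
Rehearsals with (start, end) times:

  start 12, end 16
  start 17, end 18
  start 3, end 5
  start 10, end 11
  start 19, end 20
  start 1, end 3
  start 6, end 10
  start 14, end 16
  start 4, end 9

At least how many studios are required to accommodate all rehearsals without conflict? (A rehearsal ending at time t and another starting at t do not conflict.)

starts: [1, 3, 4, 6, 10, 12, 14, 17, 19]
ends:   [3, 5, 9, 10, 11, 16, 16, 18, 20]
s1→1 e3→0 s3→1 s4→2  — peak 2.

2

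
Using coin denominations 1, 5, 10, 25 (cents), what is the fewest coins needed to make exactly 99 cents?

Use the largest denomination that fits, subtract, and repeat.
99 − 3×25→24 − 2×10→4 − 4×1→0
Total coins = 3 + 2 + 4 = 9

9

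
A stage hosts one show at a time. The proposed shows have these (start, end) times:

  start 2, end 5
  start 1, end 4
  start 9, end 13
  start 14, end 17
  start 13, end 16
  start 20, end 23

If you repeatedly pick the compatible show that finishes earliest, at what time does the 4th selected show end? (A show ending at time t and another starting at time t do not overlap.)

23

By end time: (1,4), (2,5), (9,13), (13,16), (14,17), (20,23).
Pick (1,4); next start ≥ 4 → (9,13); next start ≥ 13 → (13,16); next start ≥ 16 → (20,23).
Selected: (1,4) (9,13) (13,16) (20,23)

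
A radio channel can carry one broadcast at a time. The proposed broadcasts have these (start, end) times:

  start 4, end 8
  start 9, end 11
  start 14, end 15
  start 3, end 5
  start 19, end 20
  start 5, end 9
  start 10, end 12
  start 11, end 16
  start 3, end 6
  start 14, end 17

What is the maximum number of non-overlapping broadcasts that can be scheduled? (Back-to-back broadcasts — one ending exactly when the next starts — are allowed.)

5

Greedy by earliest finish: after sorting by end time, pick each interval compatible with the last pick.
By end time: (3,5), (3,6), (4,8), (5,9), (9,11), (10,12), (14,15), (11,16), (14,17), (19,20).
Pick (3,5); next start ≥ 5 → (5,9); next start ≥ 9 → (9,11); next start ≥ 11 → (14,15); next start ≥ 15 → (19,20).
Selected 5 broadcasts.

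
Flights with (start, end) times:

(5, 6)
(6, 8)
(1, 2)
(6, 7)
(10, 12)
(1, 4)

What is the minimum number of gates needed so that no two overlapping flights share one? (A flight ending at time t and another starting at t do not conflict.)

2

starts: [1, 1, 5, 6, 6, 10]
ends:   [2, 4, 6, 7, 8, 12]
s1→1 s1→2  — peak 2.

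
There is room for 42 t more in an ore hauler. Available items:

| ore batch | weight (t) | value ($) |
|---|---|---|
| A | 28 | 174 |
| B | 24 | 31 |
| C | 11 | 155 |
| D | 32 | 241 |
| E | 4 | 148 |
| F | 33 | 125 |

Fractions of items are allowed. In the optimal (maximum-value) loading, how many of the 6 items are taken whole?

2

Greedy by value/weight ratio, highest first.
Order: E (148/4=37.00) > C (155/11=14.09) > D (241/32=7.53) > A (174/28=6.21) > F (125/33=3.79) > B (31/24=1.29)
Fill: take E (4 @ 148) → take C (11 @ 155) → take 27/32 of D → 203.34; 42/42 used.
2 item(s) taken whole; one partial (take 27/32 of D).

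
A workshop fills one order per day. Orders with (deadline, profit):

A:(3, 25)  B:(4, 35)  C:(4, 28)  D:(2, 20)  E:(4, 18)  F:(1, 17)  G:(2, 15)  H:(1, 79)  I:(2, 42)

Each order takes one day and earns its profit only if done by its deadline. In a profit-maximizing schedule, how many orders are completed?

4

Profit order: H=79 I=42 B=35 C=28 A=25 D=20 E=18 F=17 G=15
Assign: H→slot 1, I→slot 2, B→slot 4, C→slot 3, A skipped, D skipped, E skipped, F skipped, G skipped.
Slots: [1:H] [2:I] [3:C] [4:B]
4 of 9 scheduled.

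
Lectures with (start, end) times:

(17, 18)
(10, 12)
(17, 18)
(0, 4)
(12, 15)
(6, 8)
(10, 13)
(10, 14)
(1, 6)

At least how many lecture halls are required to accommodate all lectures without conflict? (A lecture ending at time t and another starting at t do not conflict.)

3

Count concurrent intervals with a sweep; the peak is the room count.
Events (time:±→running): 0:+→1 1:+→2 4:-→1 6:-→0 6:+→1 8:-→0 10:+→1 10:+→2 10:+→3 … peak 3.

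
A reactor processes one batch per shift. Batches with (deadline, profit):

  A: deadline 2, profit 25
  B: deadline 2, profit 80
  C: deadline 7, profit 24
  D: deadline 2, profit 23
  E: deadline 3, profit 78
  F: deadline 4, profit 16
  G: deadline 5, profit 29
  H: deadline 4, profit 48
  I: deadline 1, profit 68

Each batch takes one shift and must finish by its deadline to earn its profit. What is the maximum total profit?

327

Profit order: B=80 E=78 I=68 H=48 G=29 A=25 C=24 D=23 F=16
Assign: B→slot 2, E→slot 3, I→slot 1, H→slot 4, G→slot 5, A skipped, C→slot 7, D skipped, F skipped.
Slots: [1:I] [2:B] [3:E] [4:H] [5:G] [7:C]
Profit = 68 + 80 + 78 + 48 + 29 + 24 = 327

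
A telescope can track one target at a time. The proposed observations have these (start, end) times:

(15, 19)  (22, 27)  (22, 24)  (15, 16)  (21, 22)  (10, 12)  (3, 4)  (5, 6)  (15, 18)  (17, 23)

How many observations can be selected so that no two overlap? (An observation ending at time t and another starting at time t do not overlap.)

6

Order by finish time; keep every interval that doesn't clash with the previous kept one.
Sorted by end: (3,4)  (5,6)  (10,12)  (15,16)  (15,18)  (15,19)  (21,22)  (17,23)  (22,24)  (22,27)
take (3,4); take (5,6); take (10,12); take (15,16); skip (15,18); take (21,22); skip (17,23); take (22,24); skip (22,27).
Selected 6 observations.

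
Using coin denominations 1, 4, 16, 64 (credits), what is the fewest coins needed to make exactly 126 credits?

Use the largest denomination that fits, subtract, and repeat.
126 − 1×64→62 − 3×16→14 − 3×4→2 − 2×1→0
Total coins = 1 + 3 + 3 + 2 = 9

9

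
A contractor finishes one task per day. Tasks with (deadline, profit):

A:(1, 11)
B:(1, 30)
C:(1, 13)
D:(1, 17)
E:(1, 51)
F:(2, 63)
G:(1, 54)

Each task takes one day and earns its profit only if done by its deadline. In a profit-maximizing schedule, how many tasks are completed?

2

Take jobs in profit order; each goes to the latest open slot no later than its deadline.
By profit: F(d2,63), G(d1,54), E(d1,51), B(d1,30), D(d1,17), C(d1,13), A(d1,11)
F→slot 2; G→slot 1; E skipped; B skipped; D skipped; C skipped; A skipped.
2 of 7 scheduled.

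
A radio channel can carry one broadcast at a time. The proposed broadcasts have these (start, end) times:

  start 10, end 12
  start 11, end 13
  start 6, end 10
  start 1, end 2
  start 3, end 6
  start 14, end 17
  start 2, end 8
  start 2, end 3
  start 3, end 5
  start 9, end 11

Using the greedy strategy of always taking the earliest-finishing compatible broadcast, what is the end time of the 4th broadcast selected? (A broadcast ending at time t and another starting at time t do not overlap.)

Order by finish time; keep every interval that doesn't clash with the previous kept one.
By end time: (1,2), (2,3), (3,5), (3,6), (2,8), (6,10), (9,11), (10,12), (11,13), (14,17).
Pick (1,2); next start ≥ 2 → (2,3); next start ≥ 3 → (3,5); next start ≥ 5 → (6,10); next start ≥ 10 → (10,12); next start ≥ 12 → (14,17).
Selected: (1,2) (2,3) (3,5) (6,10) (10,12) (14,17)

10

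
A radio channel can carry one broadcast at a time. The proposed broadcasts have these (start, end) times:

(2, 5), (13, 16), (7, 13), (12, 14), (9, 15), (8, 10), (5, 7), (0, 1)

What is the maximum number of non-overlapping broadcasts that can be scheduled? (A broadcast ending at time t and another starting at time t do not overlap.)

Sorted by end: (0,1)  (2,5)  (5,7)  (8,10)  (7,13)  (12,14)  (9,15)  (13,16)
take (0,1); take (2,5); take (5,7); take (8,10); skip (7,13); take (12,14); skip (9,15); skip (13,16).
Selected 5 broadcasts.

5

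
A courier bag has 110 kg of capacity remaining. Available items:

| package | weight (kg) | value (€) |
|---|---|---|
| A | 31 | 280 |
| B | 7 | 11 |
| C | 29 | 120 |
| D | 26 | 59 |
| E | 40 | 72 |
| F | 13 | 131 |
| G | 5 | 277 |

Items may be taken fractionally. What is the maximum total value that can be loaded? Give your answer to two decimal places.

877.80

Ratios (sorted): G 55.40, F 10.08, A 9.03, C 4.14, D 2.27, E 1.80, B 1.57
take G (5 @ 277); take F (13 @ 131); take A (31 @ 280); take C (29 @ 120); take D (26 @ 59); take 6/40 of E → 10.80. Capacity used 110/110.
Total value = 877.80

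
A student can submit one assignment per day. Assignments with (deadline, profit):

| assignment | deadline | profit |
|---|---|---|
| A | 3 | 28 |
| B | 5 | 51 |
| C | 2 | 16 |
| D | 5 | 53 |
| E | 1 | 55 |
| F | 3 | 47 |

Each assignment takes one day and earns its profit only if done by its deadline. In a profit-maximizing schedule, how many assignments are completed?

5

Take jobs in profit order; each goes to the latest open slot no later than its deadline.
Profit order: E=55 D=53 B=51 F=47 A=28 C=16
Assign: E→slot 1, D→slot 5, B→slot 4, F→slot 3, A→slot 2, C skipped.
Slots: [1:E] [2:A] [3:F] [4:B] [5:D]
5 of 6 scheduled.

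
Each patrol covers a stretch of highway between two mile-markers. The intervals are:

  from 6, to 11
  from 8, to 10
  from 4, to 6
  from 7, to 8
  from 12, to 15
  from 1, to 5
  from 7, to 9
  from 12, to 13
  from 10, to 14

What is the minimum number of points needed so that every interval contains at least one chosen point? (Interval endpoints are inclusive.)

3

Sort by right endpoint; whenever an interval is uncovered, place a point at its right end.
By right end: [1,5]  [4,6]  [7,8]  [7,9]  [8,10]  [6,11]  [12,13]  [10,14]  [12,15]
[1,5] uncovered → point at 5; [7,8] uncovered → point at 8; [12,13] uncovered → point at 13.
Points: 5, 8, 13 (3 total).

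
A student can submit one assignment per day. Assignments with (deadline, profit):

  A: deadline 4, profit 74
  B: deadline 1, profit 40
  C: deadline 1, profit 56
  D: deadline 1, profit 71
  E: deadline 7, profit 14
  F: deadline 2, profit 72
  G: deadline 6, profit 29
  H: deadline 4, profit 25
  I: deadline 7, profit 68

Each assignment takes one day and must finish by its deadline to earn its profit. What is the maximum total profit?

Profit order: A=74 F=72 D=71 I=68 C=56 B=40 G=29 H=25 E=14
Assign: A→slot 4, F→slot 2, D→slot 1, I→slot 7, C skipped, B skipped, G→slot 6, H→slot 3, E→slot 5.
Slots: [1:D] [2:F] [3:H] [4:A] [5:E] [6:G] [7:I]
Profit = 71 + 72 + 25 + 74 + 14 + 29 + 68 = 353

353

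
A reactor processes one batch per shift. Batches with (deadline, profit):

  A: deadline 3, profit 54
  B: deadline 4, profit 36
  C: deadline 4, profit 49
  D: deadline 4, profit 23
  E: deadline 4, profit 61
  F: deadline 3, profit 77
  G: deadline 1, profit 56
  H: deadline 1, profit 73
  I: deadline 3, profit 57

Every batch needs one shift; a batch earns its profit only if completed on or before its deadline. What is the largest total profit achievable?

268

By profit: F(d3,77), H(d1,73), E(d4,61), I(d3,57), G(d1,56), A(d3,54), C(d4,49), B(d4,36), D(d4,23)
F→slot 3; H→slot 1; E→slot 4; I→slot 2; G skipped; A skipped; C skipped; B skipped; D skipped.
Profit = 73 + 57 + 77 + 61 = 268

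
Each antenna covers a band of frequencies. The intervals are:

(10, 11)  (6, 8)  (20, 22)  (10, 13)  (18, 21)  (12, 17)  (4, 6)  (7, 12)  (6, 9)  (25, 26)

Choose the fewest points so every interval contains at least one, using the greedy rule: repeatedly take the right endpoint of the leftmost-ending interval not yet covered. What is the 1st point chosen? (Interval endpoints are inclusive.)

Process intervals by earliest right end; each time one isn't hit yet, stab at its right endpoint.
By right end: [4,6]  [6,8]  [6,9]  [10,11]  [7,12]  [10,13]  [12,17]  [18,21]  [20,22]  [25,26]
[4,6] uncovered → point at 6; [10,11] uncovered → point at 11; [12,17] uncovered → point at 17; [18,21] uncovered → point at 21; [25,26] uncovered → point at 26.
Points: 6, 11, 17, 21, 26 (5 total).

6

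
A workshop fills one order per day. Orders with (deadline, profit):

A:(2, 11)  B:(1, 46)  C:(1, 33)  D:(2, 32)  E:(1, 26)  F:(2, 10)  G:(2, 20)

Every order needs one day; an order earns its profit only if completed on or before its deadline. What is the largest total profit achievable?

Take jobs in profit order; each goes to the latest open slot no later than its deadline.
By profit: B(d1,46), C(d1,33), D(d2,32), E(d1,26), G(d2,20), A(d2,11), F(d2,10)
B→slot 1; C skipped; D→slot 2; E skipped; G skipped; A skipped; F skipped.
Profit = 46 + 32 = 78

78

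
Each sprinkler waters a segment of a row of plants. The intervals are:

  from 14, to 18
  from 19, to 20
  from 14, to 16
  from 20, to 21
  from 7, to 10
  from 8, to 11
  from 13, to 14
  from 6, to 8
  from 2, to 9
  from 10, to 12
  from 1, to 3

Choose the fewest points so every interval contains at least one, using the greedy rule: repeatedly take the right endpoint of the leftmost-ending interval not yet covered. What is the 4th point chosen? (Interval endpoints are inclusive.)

Process intervals by earliest right end; each time one isn't hit yet, stab at its right endpoint.
Sorted: [1,3] [6,8] [2,9] [7,10] [8,11] [10,12] [13,14] [14,16] [14,18] [19,20] [20,21]
{[1,3]} hit by 3; {[6,8],[2,9],[7,10],[8,11]} hit by 8; {[10,12]} hit by 12; {[13,14],[14,16],[14,18]} hit by 14; {[19,20],[20,21]} hit by 20.
Points: 3, 8, 12, 14, 20 (5 total).

14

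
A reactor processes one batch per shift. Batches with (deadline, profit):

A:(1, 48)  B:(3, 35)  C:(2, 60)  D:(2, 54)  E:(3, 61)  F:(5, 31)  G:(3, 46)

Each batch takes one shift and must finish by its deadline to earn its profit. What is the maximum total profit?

Take jobs in profit order; each goes to the latest open slot no later than its deadline.
By profit: E(d3,61), C(d2,60), D(d2,54), A(d1,48), G(d3,46), B(d3,35), F(d5,31)
E→slot 3; C→slot 2; D→slot 1; A skipped; G skipped; B skipped; F→slot 5.
Profit = 54 + 60 + 61 + 31 = 206

206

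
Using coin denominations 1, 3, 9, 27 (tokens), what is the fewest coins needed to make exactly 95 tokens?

7

Use the largest denomination that fits, subtract, and repeat.
95 − 3×27→14 − 1×9→5 − 1×3→2 − 2×1→0
Total coins = 3 + 1 + 1 + 2 = 7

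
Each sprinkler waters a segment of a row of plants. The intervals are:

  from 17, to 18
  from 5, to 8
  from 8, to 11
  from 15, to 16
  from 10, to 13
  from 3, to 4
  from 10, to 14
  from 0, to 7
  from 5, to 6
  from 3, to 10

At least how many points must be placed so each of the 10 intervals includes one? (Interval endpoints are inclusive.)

5

Sorted: [3,4] [5,6] [0,7] [5,8] [3,10] [8,11] [10,13] [10,14] [15,16] [17,18]
{[3,4]} hit by 4; {[5,6],[0,7],[5,8],[3,10]} hit by 6; {[8,11],[10,13],[10,14]} hit by 11; {[15,16]} hit by 16; {[17,18]} hit by 18.
Points: 4, 6, 11, 16, 18 (5 total).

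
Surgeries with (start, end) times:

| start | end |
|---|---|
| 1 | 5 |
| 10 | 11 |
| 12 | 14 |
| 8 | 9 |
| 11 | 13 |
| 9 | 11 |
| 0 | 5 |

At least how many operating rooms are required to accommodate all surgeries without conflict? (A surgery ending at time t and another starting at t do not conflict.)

2

starts: [0, 1, 8, 9, 10, 11, 12]
ends:   [5, 5, 9, 11, 11, 13, 14]
s0→1 s1→2  — peak 2.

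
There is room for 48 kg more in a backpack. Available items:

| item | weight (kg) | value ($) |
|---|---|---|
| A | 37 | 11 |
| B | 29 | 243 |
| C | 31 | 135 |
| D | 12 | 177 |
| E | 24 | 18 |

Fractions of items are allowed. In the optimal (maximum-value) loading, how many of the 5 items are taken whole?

2

Ratios (sorted): D 14.75, B 8.38, C 4.35, E 0.75, A 0.30
take D (12 @ 177); take B (29 @ 243); take 7/31 of C → 30.48. Capacity used 48/48.
2 item(s) taken whole; one partial (take 7/31 of C).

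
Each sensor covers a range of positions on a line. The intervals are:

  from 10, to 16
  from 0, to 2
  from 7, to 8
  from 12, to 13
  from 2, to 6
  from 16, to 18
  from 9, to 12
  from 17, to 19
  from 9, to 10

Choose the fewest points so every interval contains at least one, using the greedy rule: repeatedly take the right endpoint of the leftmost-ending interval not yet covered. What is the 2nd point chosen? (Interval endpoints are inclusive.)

By right end: [0,2]  [2,6]  [7,8]  [9,10]  [9,12]  [12,13]  [10,16]  [16,18]  [17,19]
[0,2] uncovered → point at 2; [7,8] uncovered → point at 8; [9,10] uncovered → point at 10; [12,13] uncovered → point at 13; [16,18] uncovered → point at 18.
Points: 2, 8, 10, 13, 18 (5 total).

8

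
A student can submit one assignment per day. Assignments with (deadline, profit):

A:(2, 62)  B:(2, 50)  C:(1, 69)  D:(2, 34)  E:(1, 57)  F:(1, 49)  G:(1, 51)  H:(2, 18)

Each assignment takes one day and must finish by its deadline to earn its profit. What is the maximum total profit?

131

Sort by profit descending; place each in the latest free slot ≤ its deadline.
By profit: C(d1,69), A(d2,62), E(d1,57), G(d1,51), B(d2,50), F(d1,49), D(d2,34), H(d2,18)
C→slot 1; A→slot 2; E skipped; G skipped; B skipped; F skipped; D skipped; H skipped.
Profit = 69 + 62 = 131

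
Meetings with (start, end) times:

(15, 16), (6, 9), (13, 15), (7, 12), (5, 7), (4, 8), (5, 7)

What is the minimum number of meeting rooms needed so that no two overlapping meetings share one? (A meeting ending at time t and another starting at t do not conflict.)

4

Count concurrent intervals with a sweep; the peak is the room count.
Events (time:±→running): 4:+→1 5:+→2 5:+→3 6:+→4 … peak 4.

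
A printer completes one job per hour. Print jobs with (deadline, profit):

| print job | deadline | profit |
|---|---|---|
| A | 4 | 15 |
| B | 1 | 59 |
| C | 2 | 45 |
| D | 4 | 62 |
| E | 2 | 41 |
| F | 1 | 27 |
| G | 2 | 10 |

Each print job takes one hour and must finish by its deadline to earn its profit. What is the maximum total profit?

Sort by profit descending; place each in the latest free slot ≤ its deadline.
Profit order: D=62 B=59 C=45 E=41 F=27 A=15 G=10
Assign: D→slot 4, B→slot 1, C→slot 2, E skipped, F skipped, A→slot 3, G skipped.
Slots: [1:B] [2:C] [3:A] [4:D]
Profit = 59 + 45 + 15 + 62 = 181

181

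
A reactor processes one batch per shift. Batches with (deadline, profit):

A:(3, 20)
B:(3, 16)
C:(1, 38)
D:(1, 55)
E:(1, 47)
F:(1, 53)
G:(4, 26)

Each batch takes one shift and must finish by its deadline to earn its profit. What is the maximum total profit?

Profit order: D=55 F=53 E=47 C=38 G=26 A=20 B=16
Assign: D→slot 1, F skipped, E skipped, C skipped, G→slot 4, A→slot 3, B→slot 2.
Slots: [1:D] [2:B] [3:A] [4:G]
Profit = 55 + 16 + 20 + 26 = 117

117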